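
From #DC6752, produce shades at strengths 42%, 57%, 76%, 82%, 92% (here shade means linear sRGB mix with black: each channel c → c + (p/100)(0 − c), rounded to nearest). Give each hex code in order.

#DC6752 is rgb(220, 103, 82).
42%: (220 − 92.4 = 127.6→128, 103 − 43.26 = 59.74→60, 82 − 34.44 = 47.56→48) → #803C30
57%: (220 − 125.4 = 94.6→95, 103 − 58.71 = 44.29→44, 82 − 46.74 = 35.26→35) → #5F2C23
76%: (220 − 167.2 = 52.8→53, 103 − 78.28 = 24.72→25, 82 − 62.32 = 19.68→20) → #351914
82%: (220 − 180.4 = 39.6→40, 103 − 84.46 = 18.54→19, 82 − 67.24 = 14.76→15) → #28130F
92%: (220 − 202.4 = 17.6→18, 103 − 94.76 = 8.24→8, 82 − 75.44 = 6.56→7) → #120807

#803C30, #5F2C23, #351914, #28130F, #120807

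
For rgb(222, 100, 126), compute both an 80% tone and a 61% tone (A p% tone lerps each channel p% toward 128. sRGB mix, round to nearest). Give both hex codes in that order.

80% tone:
  R: 222 − 75.2 = 146.8 → 147
  G: 100 + 0.8×(128−100) = 100 + 22.4 = 122.4 → 122
  B: 126 + 0.8×(128−126) = 126 + 1.6 = 127.6 → 128
  → #937a80
61% tone:
  R: 222 − 57.34 = 164.66 → 165
  G: 100 + 0.61×(128−100) = 100 + 17.08 = 117.08 → 117
  B: 126 + 1.22 = 127.22 → 127
  → #a5757f

#937a80, #a5757f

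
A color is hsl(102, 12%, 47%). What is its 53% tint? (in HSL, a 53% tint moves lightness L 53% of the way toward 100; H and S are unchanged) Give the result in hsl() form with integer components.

L moves 53% from 47 toward 100: 47 + 28.09 = 75.09 → 75.
H and S are unchanged.

hsl(102, 12%, 75%)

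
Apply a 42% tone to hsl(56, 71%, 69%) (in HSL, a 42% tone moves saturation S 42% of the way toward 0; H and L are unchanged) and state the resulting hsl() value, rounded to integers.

hsl(56, 41%, 69%)

S moves 42% from 71 toward 0: 71 − 29.82 = 41.18 → 41.
H and L are unchanged.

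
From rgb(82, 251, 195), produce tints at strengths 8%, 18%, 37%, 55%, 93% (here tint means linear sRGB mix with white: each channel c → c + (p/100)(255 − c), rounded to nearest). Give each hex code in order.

#60FBC8, #71FCCE, #92FCD9, #B1FDE4, #F3FFFB

8%: (82 + 13.84 = 95.84→96, 251→251, 195 + 4.8 = 199.8→200) → #60FBC8
18%: (82 + 31.14 = 113.14→113, 251 + 0.72 = 251.72→252, 195 + 10.8 = 205.8→206) → #71FCCE
37%: (82 + 64.01 = 146.01→146, 251 + 1.48 = 252.48→252, 195 + 22.2 = 217.2→217) → #92FCD9
55%: (82 + 95.15 = 177.15→177, 251 + 2.2 = 253.2→253, 195 + 33 = 228→228) → #B1FDE4
93%: (82 + 160.89 = 242.89→243, 251 + 3.72 = 254.72→255, 195 + 55.8 = 250.8→251) → #F3FFFB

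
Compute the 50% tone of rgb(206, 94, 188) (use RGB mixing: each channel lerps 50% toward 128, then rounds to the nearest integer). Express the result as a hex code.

#A76F9E

Per channel, c → c + 0.5(128 − c):
  R: 206 + 0.5×(128−206) = 206 − 39 = 167 → 167
  G: 94 + 0.5×(128−94) = 94 + 17 = 111 → 111
  B: 188 + 0.5×(128−188) = 188 − 30 = 158 → 158
rgb(167, 111, 158) = #A76F9E.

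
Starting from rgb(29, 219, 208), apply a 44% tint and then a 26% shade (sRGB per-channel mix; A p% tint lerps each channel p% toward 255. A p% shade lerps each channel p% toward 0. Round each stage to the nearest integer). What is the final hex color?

Lerp each channel 44% toward 255:
  R: 29 + 0.44×(255−29) = 29 + 99.44 = 128.44 → 128
  G: 219 + 0.44×(255−219) = 219 + 15.84 = 234.84 → 235
  B: 208 + 0.44×(255−208) = 208 + 20.68 = 228.68 → 229
After the tint: rgb(128, 235, 229) = #80EBE5.
Per channel, c → c + 0.26(0 − c):
  R: 128 − 33.28 = 94.72 → 95
  G: 235 + 0.26×(0−235) = 235 − 61.1 = 173.9 → 174
  B: 229 + 0.26×(0−229) = 229 − 59.54 = 169.46 → 169
rgb(95, 174, 169) = #5FAEA9.

#5FAEA9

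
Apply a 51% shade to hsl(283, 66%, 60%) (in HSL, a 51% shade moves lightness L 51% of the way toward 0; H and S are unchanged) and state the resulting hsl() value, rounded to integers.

hsl(283, 66%, 29%)

L moves 51% from 60 toward 0: 60 − 30.6 = 29.4 → 29.
H and S are unchanged.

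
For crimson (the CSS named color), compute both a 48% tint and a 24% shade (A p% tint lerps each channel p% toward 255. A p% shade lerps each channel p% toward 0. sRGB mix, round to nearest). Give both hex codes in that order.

#ED859A, #A70F2E

CSS crimson is rgb(220, 20, 60).
48% tint:
  R: 220 + 16.8 = 236.8 → 237
  G: 20 + 0.48×(255−20) = 20 + 112.8 = 132.8 → 133
  B: 60 + 93.6 = 153.6 → 154
  → #ED859A
24% shade:
  R: 220 − 52.8 = 167.2 → 167
  G: 20 + 0.24×(0−20) = 20 − 4.8 = 15.2 → 15
  B: 60 − 14.4 = 45.6 → 46
  → #A70F2E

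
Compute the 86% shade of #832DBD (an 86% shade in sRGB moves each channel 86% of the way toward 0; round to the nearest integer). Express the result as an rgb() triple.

rgb(18, 6, 26)

#832DBD is rgb(131, 45, 189).
Lerp each channel 86% toward 0:
  R: 131 + 0.86×(0−131) = 131 − 112.66 = 18.34 → 18
  G: 45 + 0.86×(0−45) = 45 − 38.7 = 6.3 → 6
  B: 189 − 162.54 = 26.46 → 26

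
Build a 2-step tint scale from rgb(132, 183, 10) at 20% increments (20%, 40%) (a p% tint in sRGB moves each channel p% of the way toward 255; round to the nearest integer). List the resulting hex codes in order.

#9dc53b, #b5d46c

20%: (132 + 24.6 = 156.6→157, 183 + 14.4 = 197.4→197, 10 + 49 = 59→59) → #9dc53b
40%: (132 + 49.2 = 181.2→181, 183 + 28.8 = 211.8→212, 10 + 98 = 108→108) → #b5d46c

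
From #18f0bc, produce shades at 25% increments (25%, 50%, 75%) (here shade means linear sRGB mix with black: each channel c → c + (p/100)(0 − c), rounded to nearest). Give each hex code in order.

#12b48d, #0c785e, #063c2f

#18f0bc is rgb(24, 240, 188).
25%: (24 − 6 = 18→18, 240 − 60 = 180→180, 188 − 47 = 141→141) → #12b48d
50%: (24 − 12 = 12→12, 240 − 120 = 120→120, 188 − 94 = 94→94) → #0c785e
75%: (24 − 18 = 6→6, 240 − 180 = 60→60, 188 − 141 = 47→47) → #063c2f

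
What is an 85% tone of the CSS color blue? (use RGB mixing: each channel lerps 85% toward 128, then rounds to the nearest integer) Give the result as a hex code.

#6D6D93

CSS blue is rgb(0, 0, 255).
Per channel, c → c + 0.85(128 − c):
  R: 0 + 0.85×(128−0) = 0 + 108.8 = 108.8 → 109
  G: 0 + 0.85×(128−0) = 0 + 108.8 = 108.8 → 109
  B: 255 + 0.85×(128−255) = 255 − 107.95 = 147.05 → 147
rgb(109, 109, 147) = #6D6D93.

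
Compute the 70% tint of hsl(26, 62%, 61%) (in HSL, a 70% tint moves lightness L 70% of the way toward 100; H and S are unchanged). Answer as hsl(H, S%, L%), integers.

L moves 70% from 61 toward 100: 61 + 27.3 = 88.3 → 88.
H and S are unchanged.

hsl(26, 62%, 88%)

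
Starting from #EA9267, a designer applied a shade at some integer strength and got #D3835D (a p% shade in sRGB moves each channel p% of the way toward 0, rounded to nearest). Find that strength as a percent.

#EA9267 is rgb(234, 146, 103); #D3835D is rgb(211, 131, 93).
On the R channel (widest range): 211 ≈ 234 + (p/100)(0 − 234), so p ≈ 100×(211 − 234)/(0 − 234) = -2300/-234 = 9.83.
p = 10 reproduces all three channels after rounding.

10%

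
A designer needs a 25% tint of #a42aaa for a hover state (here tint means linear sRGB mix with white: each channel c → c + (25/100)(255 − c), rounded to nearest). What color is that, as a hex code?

#bb5fbf

#a42aaa is rgb(164, 42, 170).
A 25% tint moves each channel 25% toward 255:
  R: 164 + 22.75 = 186.75 → 187
  G: 42 + 53.25 = 95.25 → 95
  B: 170 + 0.25×(255−170) = 170 + 21.25 = 191.25 → 191
rgb(187, 95, 191) = #bb5fbf.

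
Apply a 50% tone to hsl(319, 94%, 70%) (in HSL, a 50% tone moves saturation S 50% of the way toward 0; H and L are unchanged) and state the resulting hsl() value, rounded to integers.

S moves 50% from 94 toward 0: 94 − 47 = 47 → 47.
H and L are unchanged.

hsl(319, 47%, 70%)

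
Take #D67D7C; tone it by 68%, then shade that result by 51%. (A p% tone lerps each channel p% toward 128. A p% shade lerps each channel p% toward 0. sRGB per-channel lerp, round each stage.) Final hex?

#4C3E3E

#D67D7C is rgb(214, 125, 124).
Lerp each channel 68% toward 128:
  R: 214 + 0.68×(128−214) = 214 − 58.48 = 155.52 → 156
  G: 125 + 0.68×(128−125) = 125 + 2.04 = 127.04 → 127
  B: 124 + 2.72 = 126.72 → 127
After the tone: rgb(156, 127, 127) = #9C7F7F.
A 51% shade moves each channel 51% toward 0:
  R: 156 − 79.56 = 76.44 → 76
  G: 127 − 64.77 = 62.23 → 62
  B: 127 + 0.51×(0−127) = 127 − 64.77 = 62.23 → 62
rgb(76, 62, 62) = #4C3E3E.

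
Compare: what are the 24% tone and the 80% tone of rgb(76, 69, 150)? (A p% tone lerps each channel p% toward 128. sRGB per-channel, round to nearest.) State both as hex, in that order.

24% tone:
  R: 76 + 12.48 = 88.48 → 88
  G: 69 + 0.24×(128−69) = 69 + 14.16 = 83.16 → 83
  B: 150 − 5.28 = 144.72 → 145
  → #585391
80% tone:
  R: 76 + 0.8×(128−76) = 76 + 41.6 = 117.6 → 118
  G: 69 + 47.2 = 116.2 → 116
  B: 150 + 0.8×(128−150) = 150 − 17.6 = 132.4 → 132
  → #767484

#585391, #767484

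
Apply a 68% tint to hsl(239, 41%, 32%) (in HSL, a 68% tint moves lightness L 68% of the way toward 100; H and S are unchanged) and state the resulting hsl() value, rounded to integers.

hsl(239, 41%, 78%)

L moves 68% from 32 toward 100: 32 + 46.24 = 78.24 → 78.
H and S are unchanged.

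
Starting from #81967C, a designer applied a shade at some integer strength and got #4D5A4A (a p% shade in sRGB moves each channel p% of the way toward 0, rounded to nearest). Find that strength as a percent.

#81967C is rgb(129, 150, 124); #4D5A4A is rgb(77, 90, 74).
On the G channel (widest range): 90 ≈ 150 + (p/100)(0 − 150), so p ≈ 100×(90 − 150)/(0 − 150) = -6000/-150 = 40.00.
p = 40 reproduces all three channels after rounding.

40%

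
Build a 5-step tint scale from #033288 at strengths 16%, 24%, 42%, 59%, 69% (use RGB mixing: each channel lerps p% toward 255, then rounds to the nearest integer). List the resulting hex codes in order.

#033288 is rgb(3, 50, 136).
16%: (3 + 40.32 = 43.32→43, 50 + 32.8 = 82.8→83, 136 + 19.04 = 155.04→155) → #2B539B
24%: (3 + 60.48 = 63.48→63, 50 + 49.2 = 99.2→99, 136 + 28.56 = 164.56→165) → #3F63A5
42%: (3 + 105.84 = 108.84→109, 50 + 86.1 = 136.1→136, 136 + 49.98 = 185.98→186) → #6D88BA
59%: (3 + 148.68 = 151.68→152, 50 + 120.95 = 170.95→171, 136 + 70.21 = 206.21→206) → #98ABCE
69%: (3 + 173.88 = 176.88→177, 50 + 141.45 = 191.45→191, 136 + 82.11 = 218.11→218) → #B1BFDA

#2B539B, #3F63A5, #6D88BA, #98ABCE, #B1BFDA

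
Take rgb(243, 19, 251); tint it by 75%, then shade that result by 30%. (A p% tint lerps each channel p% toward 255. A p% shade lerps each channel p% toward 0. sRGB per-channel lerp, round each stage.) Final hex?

#b089b2

A 75% tint moves each channel 75% toward 255:
  R: 243 + 0.75×(255−243) = 243 + 9 = 252 → 252
  G: 19 + 177 = 196 → 196
  B: 251 + 3 = 254 → 254
After the tint: rgb(252, 196, 254) = #fcc4fe.
A 30% shade moves each channel 30% toward 0:
  R: 252 + 0.3×(0−252) = 252 − 75.6 = 176.4 → 176
  G: 196 − 58.8 = 137.2 → 137
  B: 254 − 76.2 = 177.8 → 178
rgb(176, 137, 178) = #b089b2.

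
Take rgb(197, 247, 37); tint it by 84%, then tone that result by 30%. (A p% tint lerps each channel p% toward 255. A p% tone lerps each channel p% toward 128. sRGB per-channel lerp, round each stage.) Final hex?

#d3d8c0

An 84% tint moves each channel 84% toward 255:
  R: 197 + 0.84×(255−197) = 197 + 48.72 = 245.72 → 246
  G: 247 + 0.84×(255−247) = 247 + 6.72 = 253.72 → 254
  B: 37 + 0.84×(255−37) = 37 + 183.12 = 220.12 → 220
After the tint: rgb(246, 254, 220) = #f6fedc.
Per channel, c → c + 0.3(128 − c):
  R: 246 − 35.4 = 210.6 → 211
  G: 254 + 0.3×(128−254) = 254 − 37.8 = 216.2 → 216
  B: 220 + 0.3×(128−220) = 220 − 27.6 = 192.4 → 192
rgb(211, 216, 192) = #d3d8c0.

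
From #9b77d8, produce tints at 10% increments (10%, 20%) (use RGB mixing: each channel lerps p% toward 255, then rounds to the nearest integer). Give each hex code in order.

#a585dc, #af92e0

#9b77d8 is rgb(155, 119, 216).
10%: (155 + 10 = 165→165, 119 + 13.6 = 132.6→133, 216 + 3.9 = 219.9→220) → #a585dc
20%: (155 + 20 = 175→175, 119 + 27.2 = 146.2→146, 216 + 7.8 = 223.8→224) → #af92e0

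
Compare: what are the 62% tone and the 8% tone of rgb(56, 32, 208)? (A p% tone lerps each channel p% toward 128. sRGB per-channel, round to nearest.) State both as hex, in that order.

62% tone:
  R: 56 + 44.64 = 100.64 → 101
  G: 32 + 0.62×(128−32) = 32 + 59.52 = 91.52 → 92
  B: 208 + 0.62×(128−208) = 208 − 49.6 = 158.4 → 158
  → #655c9e
8% tone:
  R: 56 + 0.08×(128−56) = 56 + 5.76 = 61.76 → 62
  G: 32 + 7.68 = 39.68 → 40
  B: 208 − 6.4 = 201.6 → 202
  → #3e28ca

#655c9e, #3e28ca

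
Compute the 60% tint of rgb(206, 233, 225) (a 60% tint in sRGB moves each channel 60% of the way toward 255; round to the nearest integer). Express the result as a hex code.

#EBF6F3

Lerp each channel 60% toward 255:
  R: 206 + 29.4 = 235.4 → 235
  G: 233 + 0.6×(255−233) = 233 + 13.2 = 246.2 → 246
  B: 225 + 18 = 243 → 243
rgb(235, 246, 243) = #EBF6F3.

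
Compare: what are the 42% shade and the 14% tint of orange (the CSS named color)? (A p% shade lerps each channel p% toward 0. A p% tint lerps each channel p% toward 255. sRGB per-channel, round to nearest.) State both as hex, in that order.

#946000, #ffb224

CSS orange is rgb(255, 165, 0).
42% shade:
  R: 255 + 0.42×(0−255) = 255 − 107.1 = 147.9 → 148
  G: 165 − 69.3 = 95.7 → 96
  B: 0 + 0.42×(0−0) = 0 + 0 = 0 → 0
  → #946000
14% tint:
  R: 255 + 0.14×(255−255) = 255 + 0 = 255 → 255
  G: 165 + 0.14×(255−165) = 165 + 12.6 = 177.6 → 178
  B: 0 + 0.14×(255−0) = 0 + 35.7 = 35.7 → 36
  → #ffb224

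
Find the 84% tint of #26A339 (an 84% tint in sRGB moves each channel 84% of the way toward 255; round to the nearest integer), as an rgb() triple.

rgb(220, 240, 223)

#26A339 is rgb(38, 163, 57).
Per channel, c → c + 0.84(255 − c):
  R: 38 + 182.28 = 220.28 → 220
  G: 163 + 77.28 = 240.28 → 240
  B: 57 + 166.32 = 223.32 → 223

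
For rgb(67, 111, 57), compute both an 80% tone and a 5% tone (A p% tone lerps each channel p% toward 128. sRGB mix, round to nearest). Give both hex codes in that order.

80% tone:
  R: 67 + 48.8 = 115.8 → 116
  G: 111 + 13.6 = 124.6 → 125
  B: 57 + 0.8×(128−57) = 57 + 56.8 = 113.8 → 114
  → #747d72
5% tone:
  R: 67 + 3.05 = 70.05 → 70
  G: 111 + 0.85 = 111.85 → 112
  B: 57 + 0.05×(128−57) = 57 + 3.55 = 60.55 → 61
  → #46703d

#747d72, #46703d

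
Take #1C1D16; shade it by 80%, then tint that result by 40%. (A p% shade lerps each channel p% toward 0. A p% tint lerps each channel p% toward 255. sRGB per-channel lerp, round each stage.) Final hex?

#1C1D16 is rgb(28, 29, 22).
An 80% shade moves each channel 80% toward 0:
  R: 28 − 22.4 = 5.6 → 6
  G: 29 + 0.8×(0−29) = 29 − 23.2 = 5.8 → 6
  B: 22 + 0.8×(0−22) = 22 − 17.6 = 4.4 → 4
After the shade: rgb(6, 6, 4) = #060604.
Per channel, c → c + 0.4(255 − c):
  R: 6 + 0.4×(255−6) = 6 + 99.6 = 105.6 → 106
  G: 6 + 0.4×(255−6) = 6 + 99.6 = 105.6 → 106
  B: 4 + 0.4×(255−4) = 4 + 100.4 = 104.4 → 104
rgb(106, 106, 104) = #6A6A68.

#6A6A68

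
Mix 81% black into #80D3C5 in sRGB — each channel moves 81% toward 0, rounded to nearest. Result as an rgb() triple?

rgb(24, 40, 37)

#80D3C5 is rgb(128, 211, 197).
Per channel, c → c + 0.81(0 − c):
  R: 128 + 0.81×(0−128) = 128 − 103.68 = 24.32 → 24
  G: 211 − 170.91 = 40.09 → 40
  B: 197 + 0.81×(0−197) = 197 − 159.57 = 37.43 → 37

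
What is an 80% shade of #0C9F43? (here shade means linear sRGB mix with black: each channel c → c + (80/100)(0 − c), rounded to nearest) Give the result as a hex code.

#0C9F43 is rgb(12, 159, 67).
An 80% shade moves each channel 80% toward 0:
  R: 12 − 9.6 = 2.4 → 2
  G: 159 + 0.8×(0−159) = 159 − 127.2 = 31.8 → 32
  B: 67 − 53.6 = 13.4 → 13
rgb(2, 32, 13) = #02200D.

#02200D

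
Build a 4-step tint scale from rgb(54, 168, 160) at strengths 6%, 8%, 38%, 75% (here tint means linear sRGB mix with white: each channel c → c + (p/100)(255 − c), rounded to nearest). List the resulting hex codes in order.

6%: (54 + 12.06 = 66.06→66, 168 + 5.22 = 173.22→173, 160 + 5.7 = 165.7→166) → #42ada6
8%: (54 + 16.08 = 70.08→70, 168 + 6.96 = 174.96→175, 160 + 7.6 = 167.6→168) → #46afa8
38%: (54 + 76.38 = 130.38→130, 168 + 33.06 = 201.06→201, 160 + 36.1 = 196.1→196) → #82c9c4
75%: (54 + 150.75 = 204.75→205, 168 + 65.25 = 233.25→233, 160 + 71.25 = 231.25→231) → #cde9e7

#42ada6, #46afa8, #82c9c4, #cde9e7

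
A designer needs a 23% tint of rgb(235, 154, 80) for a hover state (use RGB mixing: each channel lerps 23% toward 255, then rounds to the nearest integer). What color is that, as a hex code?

#F0B178

Lerp each channel 23% toward 255:
  R: 235 + 0.23×(255−235) = 235 + 4.6 = 239.6 → 240
  G: 154 + 0.23×(255−154) = 154 + 23.23 = 177.23 → 177
  B: 80 + 0.23×(255−80) = 80 + 40.25 = 120.25 → 120
rgb(240, 177, 120) = #F0B178.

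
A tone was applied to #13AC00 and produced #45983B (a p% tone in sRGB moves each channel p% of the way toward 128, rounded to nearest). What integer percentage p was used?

46%

#13AC00 is rgb(19, 172, 0); #45983B is rgb(69, 152, 59).
On the B channel (widest range): 59 ≈ 0 + (p/100)(128 − 0), so p ≈ 100×(59 − 0)/(128 − 0) = 5900/128 = 46.09.
p = 46 reproduces all three channels after rounding.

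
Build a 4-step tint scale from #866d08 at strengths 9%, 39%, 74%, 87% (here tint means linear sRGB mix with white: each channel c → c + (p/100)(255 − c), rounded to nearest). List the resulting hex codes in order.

#917a1e, #b5a668, #e0d9bf, #efecdf

#866d08 is rgb(134, 109, 8).
9%: (134 + 10.89 = 144.89→145, 109 + 13.14 = 122.14→122, 8 + 22.23 = 30.23→30) → #917a1e
39%: (134 + 47.19 = 181.19→181, 109 + 56.94 = 165.94→166, 8 + 96.33 = 104.33→104) → #b5a668
74%: (134 + 89.54 = 223.54→224, 109 + 108.04 = 217.04→217, 8 + 182.78 = 190.78→191) → #e0d9bf
87%: (134 + 105.27 = 239.27→239, 109 + 127.02 = 236.02→236, 8 + 214.89 = 222.89→223) → #efecdf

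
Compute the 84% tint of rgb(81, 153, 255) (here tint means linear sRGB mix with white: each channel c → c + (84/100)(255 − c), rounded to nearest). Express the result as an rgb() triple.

rgb(227, 239, 255)

Per channel, c → c + 0.84(255 − c):
  R: 81 + 0.84×(255−81) = 81 + 146.16 = 227.16 → 227
  G: 153 + 0.84×(255−153) = 153 + 85.68 = 238.68 → 239
  B: 255 + 0.84×(255−255) = 255 + 0 = 255 → 255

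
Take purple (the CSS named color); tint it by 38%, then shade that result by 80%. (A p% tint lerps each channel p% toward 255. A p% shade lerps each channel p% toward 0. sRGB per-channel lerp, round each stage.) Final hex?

CSS purple is rgb(128, 0, 128).
A 38% tint moves each channel 38% toward 255:
  R: 128 + 48.26 = 176.26 → 176
  G: 0 + 0.38×(255−0) = 0 + 96.9 = 96.9 → 97
  B: 128 + 0.38×(255−128) = 128 + 48.26 = 176.26 → 176
After the tint: rgb(176, 97, 176) = #B061B0.
Per channel, c → c + 0.8(0 − c):
  R: 176 − 140.8 = 35.2 → 35
  G: 97 + 0.8×(0−97) = 97 − 77.6 = 19.4 → 19
  B: 176 − 140.8 = 35.2 → 35
rgb(35, 19, 35) = #231323.

#231323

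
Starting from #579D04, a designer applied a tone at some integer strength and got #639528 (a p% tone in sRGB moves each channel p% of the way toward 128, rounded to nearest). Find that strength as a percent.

29%

#579D04 is rgb(87, 157, 4); #639528 is rgb(99, 149, 40).
On the B channel (widest range): 40 ≈ 4 + (p/100)(128 − 4), so p ≈ 100×(40 − 4)/(128 − 4) = 3600/124 = 29.03.
p = 29 reproduces all three channels after rounding.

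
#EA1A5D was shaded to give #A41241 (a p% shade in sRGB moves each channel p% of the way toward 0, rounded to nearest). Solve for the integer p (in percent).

30%

#EA1A5D is rgb(234, 26, 93); #A41241 is rgb(164, 18, 65).
On the R channel (widest range): 164 ≈ 234 + (p/100)(0 − 234), so p ≈ 100×(164 − 234)/(0 − 234) = -7000/-234 = 29.91.
p = 30 reproduces all three channels after rounding.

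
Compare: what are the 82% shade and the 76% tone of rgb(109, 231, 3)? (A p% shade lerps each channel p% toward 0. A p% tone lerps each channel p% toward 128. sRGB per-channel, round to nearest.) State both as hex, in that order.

82% shade:
  R: 109 + 0.82×(0−109) = 109 − 89.38 = 19.62 → 20
  G: 231 − 189.42 = 41.58 → 42
  B: 3 − 2.46 = 0.54 → 1
  → #142A01
76% tone:
  R: 109 + 14.44 = 123.44 → 123
  G: 231 − 78.28 = 152.72 → 153
  B: 3 + 0.76×(128−3) = 3 + 95 = 98 → 98
  → #7B9962

#142A01, #7B9962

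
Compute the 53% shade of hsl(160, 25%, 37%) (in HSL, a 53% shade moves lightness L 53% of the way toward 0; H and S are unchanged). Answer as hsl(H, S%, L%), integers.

hsl(160, 25%, 17%)

L moves 53% from 37 toward 0: 37 − 19.61 = 17.39 → 17.
H and S are unchanged.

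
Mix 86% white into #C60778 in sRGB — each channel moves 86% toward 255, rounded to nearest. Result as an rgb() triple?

#C60778 is rgb(198, 7, 120).
Per channel, c → c + 0.86(255 − c):
  R: 198 + 49.02 = 247.02 → 247
  G: 7 + 213.28 = 220.28 → 220
  B: 120 + 116.1 = 236.1 → 236

rgb(247, 220, 236)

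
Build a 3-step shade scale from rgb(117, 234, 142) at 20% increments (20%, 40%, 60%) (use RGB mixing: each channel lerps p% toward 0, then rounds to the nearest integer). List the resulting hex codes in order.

#5ebb72, #468c55, #2f5e39

20%: (117 − 23.4 = 93.6→94, 234 − 46.8 = 187.2→187, 142 − 28.4 = 113.6→114) → #5ebb72
40%: (117 − 46.8 = 70.2→70, 234 − 93.6 = 140.4→140, 142 − 56.8 = 85.2→85) → #468c55
60%: (117 − 70.2 = 46.8→47, 234 − 140.4 = 93.6→94, 142 − 85.2 = 56.8→57) → #2f5e39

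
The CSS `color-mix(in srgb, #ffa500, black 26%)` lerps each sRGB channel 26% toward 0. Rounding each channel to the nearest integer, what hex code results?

#bd7a00

#ffa500 is rgb(255, 165, 0).
Per channel, c → c + 0.26(0 − c):
  R: 255 − 66.3 = 188.7 → 189
  G: 165 + 0.26×(0−165) = 165 − 42.9 = 122.1 → 122
  B: 0 + 0 = 0 → 0
rgb(189, 122, 0) = #bd7a00.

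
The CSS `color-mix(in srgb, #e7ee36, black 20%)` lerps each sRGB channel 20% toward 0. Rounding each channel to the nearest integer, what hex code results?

#b9be2b

#e7ee36 is rgb(231, 238, 54).
A 20% shade moves each channel 20% toward 0:
  R: 231 + 0.2×(0−231) = 231 − 46.2 = 184.8 → 185
  G: 238 − 47.6 = 190.4 → 190
  B: 54 + 0.2×(0−54) = 54 − 10.8 = 43.2 → 43
rgb(185, 190, 43) = #b9be2b.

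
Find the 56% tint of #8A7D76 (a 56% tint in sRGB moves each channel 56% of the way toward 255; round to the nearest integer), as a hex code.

#CCC6C3

#8A7D76 is rgb(138, 125, 118).
Per channel, c → c + 0.56(255 − c):
  R: 138 + 0.56×(255−138) = 138 + 65.52 = 203.52 → 204
  G: 125 + 0.56×(255−125) = 125 + 72.8 = 197.8 → 198
  B: 118 + 0.56×(255−118) = 118 + 76.72 = 194.72 → 195
rgb(204, 198, 195) = #CCC6C3.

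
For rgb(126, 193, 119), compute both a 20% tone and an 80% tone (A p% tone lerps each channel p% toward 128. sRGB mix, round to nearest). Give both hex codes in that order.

#7EB479, #808D7E

20% tone:
  R: 126 + 0.2×(128−126) = 126 + 0.4 = 126.4 → 126
  G: 193 − 13 = 180 → 180
  B: 119 + 1.8 = 120.8 → 121
  → #7EB479
80% tone:
  R: 126 + 0.8×(128−126) = 126 + 1.6 = 127.6 → 128
  G: 193 − 52 = 141 → 141
  B: 119 + 0.8×(128−119) = 119 + 7.2 = 126.2 → 126
  → #808D7E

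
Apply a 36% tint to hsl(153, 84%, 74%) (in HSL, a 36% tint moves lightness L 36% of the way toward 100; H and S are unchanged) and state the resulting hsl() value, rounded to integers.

hsl(153, 84%, 83%)

L moves 36% from 74 toward 100: 74 + 9.36 = 83.36 → 83.
H and S are unchanged.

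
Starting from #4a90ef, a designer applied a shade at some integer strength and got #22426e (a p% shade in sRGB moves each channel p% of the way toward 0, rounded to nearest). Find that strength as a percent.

54%

#4a90ef is rgb(74, 144, 239); #22426e is rgb(34, 66, 110).
On the B channel (widest range): 110 ≈ 239 + (p/100)(0 − 239), so p ≈ 100×(110 − 239)/(0 − 239) = -12900/-239 = 53.97.
p = 54 reproduces all three channels after rounding.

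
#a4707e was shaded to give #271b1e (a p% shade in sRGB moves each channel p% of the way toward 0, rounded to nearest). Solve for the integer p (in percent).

#a4707e is rgb(164, 112, 126); #271b1e is rgb(39, 27, 30).
On the R channel (widest range): 39 ≈ 164 + (p/100)(0 − 164), so p ≈ 100×(39 − 164)/(0 − 164) = -12500/-164 = 76.22.
p = 76 reproduces all three channels after rounding.

76%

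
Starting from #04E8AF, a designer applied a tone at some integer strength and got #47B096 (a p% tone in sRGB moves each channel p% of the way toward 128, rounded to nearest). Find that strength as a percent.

54%

#04E8AF is rgb(4, 232, 175); #47B096 is rgb(71, 176, 150).
On the R channel (widest range): 71 ≈ 4 + (p/100)(128 − 4), so p ≈ 100×(71 − 4)/(128 − 4) = 6700/124 = 54.03.
p = 54 reproduces all three channels after rounding.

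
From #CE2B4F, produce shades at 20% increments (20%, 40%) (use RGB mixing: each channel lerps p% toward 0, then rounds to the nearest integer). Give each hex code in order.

#CE2B4F is rgb(206, 43, 79).
20%: (206 − 41.2 = 164.8→165, 43 − 8.6 = 34.4→34, 79 − 15.8 = 63.2→63) → #A5223F
40%: (206 − 82.4 = 123.6→124, 43 − 17.2 = 25.8→26, 79 − 31.6 = 47.4→47) → #7C1A2F

#A5223F, #7C1A2F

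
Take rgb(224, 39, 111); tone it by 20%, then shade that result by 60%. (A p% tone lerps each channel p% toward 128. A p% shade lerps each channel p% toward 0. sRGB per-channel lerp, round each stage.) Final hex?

#52172E

A 20% tone moves each channel 20% toward 128:
  R: 224 + 0.2×(128−224) = 224 − 19.2 = 204.8 → 205
  G: 39 + 17.8 = 56.8 → 57
  B: 111 + 0.2×(128−111) = 111 + 3.4 = 114.4 → 114
After the tone: rgb(205, 57, 114) = #CD3972.
Lerp each channel 60% toward 0:
  R: 205 + 0.6×(0−205) = 205 − 123 = 82 → 82
  G: 57 + 0.6×(0−57) = 57 − 34.2 = 22.8 → 23
  B: 114 + 0.6×(0−114) = 114 − 68.4 = 45.6 → 46
rgb(82, 23, 46) = #52172E.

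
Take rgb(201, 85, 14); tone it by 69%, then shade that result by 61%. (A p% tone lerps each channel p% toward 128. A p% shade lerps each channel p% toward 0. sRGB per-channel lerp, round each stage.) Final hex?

Per channel, c → c + 0.69(128 − c):
  R: 201 + 0.69×(128−201) = 201 − 50.37 = 150.63 → 151
  G: 85 + 0.69×(128−85) = 85 + 29.67 = 114.67 → 115
  B: 14 + 0.69×(128−14) = 14 + 78.66 = 92.66 → 93
After the tone: rgb(151, 115, 93) = #97735D.
Lerp each channel 61% toward 0:
  R: 151 − 92.11 = 58.89 → 59
  G: 115 − 70.15 = 44.85 → 45
  B: 93 − 56.73 = 36.27 → 36
rgb(59, 45, 36) = #3B2D24.

#3B2D24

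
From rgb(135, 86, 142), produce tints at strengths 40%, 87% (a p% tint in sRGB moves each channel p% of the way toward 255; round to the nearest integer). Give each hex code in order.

40%: (135 + 48 = 183→183, 86 + 67.6 = 153.6→154, 142 + 45.2 = 187.2→187) → #B79ABB
87%: (135 + 104.4 = 239.4→239, 86 + 147.03 = 233.03→233, 142 + 98.31 = 240.31→240) → #EFE9F0

#B79ABB, #EFE9F0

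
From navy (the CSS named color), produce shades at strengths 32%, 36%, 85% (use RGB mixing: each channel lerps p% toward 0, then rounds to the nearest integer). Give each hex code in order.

#000057, #000052, #000013

CSS navy is rgb(0, 0, 128).
32%: (0→0, 0→0, 128 − 40.96 = 87.04→87) → #000057
36%: (0→0, 0→0, 128 − 46.08 = 81.92→82) → #000052
85%: (0→0, 0→0, 128 − 108.8 = 19.2→19) → #000013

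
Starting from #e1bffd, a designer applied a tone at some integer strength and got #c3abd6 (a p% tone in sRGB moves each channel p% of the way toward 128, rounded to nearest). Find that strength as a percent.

31%

#e1bffd is rgb(225, 191, 253); #c3abd6 is rgb(195, 171, 214).
On the B channel (widest range): 214 ≈ 253 + (p/100)(128 − 253), so p ≈ 100×(214 − 253)/(128 − 253) = -3900/-125 = 31.20.
p = 31 reproduces all three channels after rounding.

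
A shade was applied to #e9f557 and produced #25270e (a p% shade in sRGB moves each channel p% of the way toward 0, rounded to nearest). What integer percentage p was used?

84%

#e9f557 is rgb(233, 245, 87); #25270e is rgb(37, 39, 14).
On the G channel (widest range): 39 ≈ 245 + (p/100)(0 − 245), so p ≈ 100×(39 − 245)/(0 − 245) = -20600/-245 = 84.08.
p = 84 reproduces all three channels after rounding.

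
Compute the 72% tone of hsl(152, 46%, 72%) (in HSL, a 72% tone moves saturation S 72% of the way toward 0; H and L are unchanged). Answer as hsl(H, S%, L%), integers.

S moves 72% from 46 toward 0: 46 − 33.12 = 12.88 → 13.
H and L are unchanged.

hsl(152, 13%, 72%)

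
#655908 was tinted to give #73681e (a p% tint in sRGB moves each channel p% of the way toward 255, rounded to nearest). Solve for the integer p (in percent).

9%

#655908 is rgb(101, 89, 8); #73681e is rgb(115, 104, 30).
On the B channel (widest range): 30 ≈ 8 + (p/100)(255 − 8), so p ≈ 100×(30 − 8)/(255 − 8) = 2200/247 = 8.91.
p = 9 reproduces all three channels after rounding.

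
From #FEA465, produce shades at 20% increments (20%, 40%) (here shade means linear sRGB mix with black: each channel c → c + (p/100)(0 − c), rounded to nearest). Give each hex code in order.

#FEA465 is rgb(254, 164, 101).
20%: (254 − 50.8 = 203.2→203, 164 − 32.8 = 131.2→131, 101 − 20.2 = 80.8→81) → #CB8351
40%: (254 − 101.6 = 152.4→152, 164 − 65.6 = 98.4→98, 101 − 40.4 = 60.6→61) → #98623D

#CB8351, #98623D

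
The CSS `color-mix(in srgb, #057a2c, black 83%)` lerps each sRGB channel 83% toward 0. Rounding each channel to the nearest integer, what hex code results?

#057a2c is rgb(5, 122, 44).
Per channel, c → c + 0.83(0 − c):
  R: 5 + 0.83×(0−5) = 5 − 4.15 = 0.85 → 1
  G: 122 + 0.83×(0−122) = 122 − 101.26 = 20.74 → 21
  B: 44 − 36.52 = 7.48 → 7
rgb(1, 21, 7) = #011507.

#011507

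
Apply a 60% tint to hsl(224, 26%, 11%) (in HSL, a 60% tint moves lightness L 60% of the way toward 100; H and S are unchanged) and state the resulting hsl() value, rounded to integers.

L moves 60% from 11 toward 100: 11 + 53.4 = 64.4 → 64.
H and S are unchanged.

hsl(224, 26%, 64%)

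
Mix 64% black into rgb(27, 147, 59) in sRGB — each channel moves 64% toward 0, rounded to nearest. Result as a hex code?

Per channel, c → c + 0.64(0 − c):
  R: 27 + 0.64×(0−27) = 27 − 17.28 = 9.72 → 10
  G: 147 + 0.64×(0−147) = 147 − 94.08 = 52.92 → 53
  B: 59 + 0.64×(0−59) = 59 − 37.76 = 21.24 → 21
rgb(10, 53, 21) = #0A3515.

#0A3515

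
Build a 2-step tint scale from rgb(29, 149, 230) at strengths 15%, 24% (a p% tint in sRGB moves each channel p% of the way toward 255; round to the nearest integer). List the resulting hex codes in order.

#3fa5ea, #53aeec

15%: (29 + 33.9 = 62.9→63, 149 + 15.9 = 164.9→165, 230 + 3.75 = 233.75→234) → #3fa5ea
24%: (29 + 54.24 = 83.24→83, 149 + 25.44 = 174.44→174, 230 + 6 = 236→236) → #53aeec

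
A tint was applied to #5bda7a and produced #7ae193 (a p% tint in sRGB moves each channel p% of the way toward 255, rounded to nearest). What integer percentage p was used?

#5bda7a is rgb(91, 218, 122); #7ae193 is rgb(122, 225, 147).
On the R channel (widest range): 122 ≈ 91 + (p/100)(255 − 91), so p ≈ 100×(122 − 91)/(255 − 91) = 3100/164 = 18.90.
p = 19 reproduces all three channels after rounding.

19%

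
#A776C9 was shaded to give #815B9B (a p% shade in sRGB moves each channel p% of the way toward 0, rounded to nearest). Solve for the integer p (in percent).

23%

#A776C9 is rgb(167, 118, 201); #815B9B is rgb(129, 91, 155).
On the B channel (widest range): 155 ≈ 201 + (p/100)(0 − 201), so p ≈ 100×(155 − 201)/(0 − 201) = -4600/-201 = 22.89.
p = 23 reproduces all three channels after rounding.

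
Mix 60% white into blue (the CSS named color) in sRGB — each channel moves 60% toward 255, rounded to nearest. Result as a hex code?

#9999FF

CSS blue is rgb(0, 0, 255).
Per channel, c → c + 0.6(255 − c):
  R: 0 + 0.6×(255−0) = 0 + 153 = 153 → 153
  G: 0 + 0.6×(255−0) = 0 + 153 = 153 → 153
  B: 255 + 0.6×(255−255) = 255 + 0 = 255 → 255
rgb(153, 153, 255) = #9999FF.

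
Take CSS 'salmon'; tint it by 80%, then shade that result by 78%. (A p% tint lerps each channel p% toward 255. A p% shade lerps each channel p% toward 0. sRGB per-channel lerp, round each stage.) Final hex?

#383332

CSS salmon is rgb(250, 128, 114).
Per channel, c → c + 0.8(255 − c):
  R: 250 + 0.8×(255−250) = 250 + 4 = 254 → 254
  G: 128 + 101.6 = 229.6 → 230
  B: 114 + 112.8 = 226.8 → 227
After the tint: rgb(254, 230, 227) = #FEE6E3.
A 78% shade moves each channel 78% toward 0:
  R: 254 + 0.78×(0−254) = 254 − 198.12 = 55.88 → 56
  G: 230 + 0.78×(0−230) = 230 − 179.4 = 50.6 → 51
  B: 227 − 177.06 = 49.94 → 50
rgb(56, 51, 50) = #383332.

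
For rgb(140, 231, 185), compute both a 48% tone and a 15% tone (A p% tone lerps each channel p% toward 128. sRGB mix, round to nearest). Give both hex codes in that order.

48% tone:
  R: 140 + 0.48×(128−140) = 140 − 5.76 = 134.24 → 134
  G: 231 − 49.44 = 181.56 → 182
  B: 185 − 27.36 = 157.64 → 158
  → #86B69E
15% tone:
  R: 140 + 0.15×(128−140) = 140 − 1.8 = 138.2 → 138
  G: 231 + 0.15×(128−231) = 231 − 15.45 = 215.55 → 216
  B: 185 + 0.15×(128−185) = 185 − 8.55 = 176.45 → 176
  → #8AD8B0

#86B69E, #8AD8B0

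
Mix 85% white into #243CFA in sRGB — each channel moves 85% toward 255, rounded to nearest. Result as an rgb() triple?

rgb(222, 226, 254)

#243CFA is rgb(36, 60, 250).
Lerp each channel 85% toward 255:
  R: 36 + 0.85×(255−36) = 36 + 186.15 = 222.15 → 222
  G: 60 + 0.85×(255−60) = 60 + 165.75 = 225.75 → 226
  B: 250 + 0.85×(255−250) = 250 + 4.25 = 254.25 → 254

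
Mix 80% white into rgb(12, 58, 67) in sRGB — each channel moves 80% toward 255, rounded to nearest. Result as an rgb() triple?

Lerp each channel 80% toward 255:
  R: 12 + 0.8×(255−12) = 12 + 194.4 = 206.4 → 206
  G: 58 + 0.8×(255−58) = 58 + 157.6 = 215.6 → 216
  B: 67 + 150.4 = 217.4 → 217

rgb(206, 216, 217)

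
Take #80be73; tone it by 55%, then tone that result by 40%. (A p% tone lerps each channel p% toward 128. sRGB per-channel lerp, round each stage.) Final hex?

#80be73 is rgb(128, 190, 115).
Lerp each channel 55% toward 128:
  R: 128 + 0 = 128 → 128
  G: 190 + 0.55×(128−190) = 190 − 34.1 = 155.9 → 156
  B: 115 + 0.55×(128−115) = 115 + 7.15 = 122.15 → 122
After the tone: rgb(128, 156, 122) = #809c7a.
A 40% tone moves each channel 40% toward 128:
  R: 128 + 0 = 128 → 128
  G: 156 − 11.2 = 144.8 → 145
  B: 122 + 2.4 = 124.4 → 124
rgb(128, 145, 124) = #80917c.

#80917c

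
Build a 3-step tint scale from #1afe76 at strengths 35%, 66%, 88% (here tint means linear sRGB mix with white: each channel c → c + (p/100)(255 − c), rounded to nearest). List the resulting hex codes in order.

#1afe76 is rgb(26, 254, 118).
35%: (26 + 80.15 = 106.15→106, 254→254, 118 + 47.95 = 165.95→166) → #6afea6
66%: (26 + 151.14 = 177.14→177, 254 + 0.66 = 254.66→255, 118 + 90.42 = 208.42→208) → #b1ffd0
88%: (26 + 201.52 = 227.52→228, 254 + 0.88 = 254.88→255, 118 + 120.56 = 238.56→239) → #e4ffef

#6afea6, #b1ffd0, #e4ffef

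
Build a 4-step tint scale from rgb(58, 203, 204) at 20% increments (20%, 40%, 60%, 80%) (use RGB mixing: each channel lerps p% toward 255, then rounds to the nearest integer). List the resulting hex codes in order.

#61d5d6, #89e0e0, #b0eaeb, #d8f5f5

20%: (58 + 39.4 = 97.4→97, 203 + 10.4 = 213.4→213, 204 + 10.2 = 214.2→214) → #61d5d6
40%: (58 + 78.8 = 136.8→137, 203 + 20.8 = 223.8→224, 204 + 20.4 = 224.4→224) → #89e0e0
60%: (58 + 118.2 = 176.2→176, 203 + 31.2 = 234.2→234, 204 + 30.6 = 234.6→235) → #b0eaeb
80%: (58 + 157.6 = 215.6→216, 203 + 41.6 = 244.6→245, 204 + 40.8 = 244.8→245) → #d8f5f5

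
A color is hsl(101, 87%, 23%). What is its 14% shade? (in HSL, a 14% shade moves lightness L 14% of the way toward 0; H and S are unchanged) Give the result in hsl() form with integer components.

L moves 14% from 23 toward 0: 23 − 3.22 = 19.78 → 20.
H and S are unchanged.

hsl(101, 87%, 20%)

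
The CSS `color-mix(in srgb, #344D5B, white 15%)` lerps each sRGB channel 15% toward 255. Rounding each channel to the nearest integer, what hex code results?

#526874

#344D5B is rgb(52, 77, 91).
A 15% tint moves each channel 15% toward 255:
  R: 52 + 0.15×(255−52) = 52 + 30.45 = 82.45 → 82
  G: 77 + 0.15×(255−77) = 77 + 26.7 = 103.7 → 104
  B: 91 + 0.15×(255−91) = 91 + 24.6 = 115.6 → 116
rgb(82, 104, 116) = #526874.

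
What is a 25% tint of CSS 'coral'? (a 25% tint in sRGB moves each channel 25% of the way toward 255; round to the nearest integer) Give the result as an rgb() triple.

rgb(255, 159, 124)

CSS coral is rgb(255, 127, 80).
A 25% tint moves each channel 25% toward 255:
  R: 255 + 0.25×(255−255) = 255 + 0 = 255 → 255
  G: 127 + 32 = 159 → 159
  B: 80 + 0.25×(255−80) = 80 + 43.75 = 123.75 → 124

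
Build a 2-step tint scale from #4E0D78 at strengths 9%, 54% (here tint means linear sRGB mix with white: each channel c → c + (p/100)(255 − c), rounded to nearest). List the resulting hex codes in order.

#5E2384, #AE90C1

#4E0D78 is rgb(78, 13, 120).
9%: (78 + 15.93 = 93.93→94, 13 + 21.78 = 34.78→35, 120 + 12.15 = 132.15→132) → #5E2384
54%: (78 + 95.58 = 173.58→174, 13 + 130.68 = 143.68→144, 120 + 72.9 = 192.9→193) → #AE90C1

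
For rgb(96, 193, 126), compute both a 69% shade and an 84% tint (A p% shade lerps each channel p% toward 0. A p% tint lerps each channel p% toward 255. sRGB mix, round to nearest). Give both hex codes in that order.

#1E3C27, #E6F5EA

69% shade:
  R: 96 + 0.69×(0−96) = 96 − 66.24 = 29.76 → 30
  G: 193 − 133.17 = 59.83 → 60
  B: 126 + 0.69×(0−126) = 126 − 86.94 = 39.06 → 39
  → #1E3C27
84% tint:
  R: 96 + 0.84×(255−96) = 96 + 133.56 = 229.56 → 230
  G: 193 + 0.84×(255−193) = 193 + 52.08 = 245.08 → 245
  B: 126 + 0.84×(255−126) = 126 + 108.36 = 234.36 → 234
  → #E6F5EA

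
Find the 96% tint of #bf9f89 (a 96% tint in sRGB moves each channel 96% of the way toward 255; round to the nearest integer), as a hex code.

#fcfbfa

#bf9f89 is rgb(191, 159, 137).
A 96% tint moves each channel 96% toward 255:
  R: 191 + 0.96×(255−191) = 191 + 61.44 = 252.44 → 252
  G: 159 + 0.96×(255−159) = 159 + 92.16 = 251.16 → 251
  B: 137 + 113.28 = 250.28 → 250
rgb(252, 251, 250) = #fcfbfa.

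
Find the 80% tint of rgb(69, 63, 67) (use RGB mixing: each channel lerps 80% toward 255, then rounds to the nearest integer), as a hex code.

Per channel, c → c + 0.8(255 − c):
  R: 69 + 148.8 = 217.8 → 218
  G: 63 + 153.6 = 216.6 → 217
  B: 67 + 150.4 = 217.4 → 217
rgb(218, 217, 217) = #DAD9D9.

#DAD9D9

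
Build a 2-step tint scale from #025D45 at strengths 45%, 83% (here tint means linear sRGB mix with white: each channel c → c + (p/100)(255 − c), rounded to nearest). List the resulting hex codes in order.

#025D45 is rgb(2, 93, 69).
45%: (2 + 113.85 = 115.85→116, 93 + 72.9 = 165.9→166, 69 + 83.7 = 152.7→153) → #74A699
83%: (2 + 209.99 = 211.99→212, 93 + 134.46 = 227.46→227, 69 + 154.38 = 223.38→223) → #D4E3DF

#74A699, #D4E3DF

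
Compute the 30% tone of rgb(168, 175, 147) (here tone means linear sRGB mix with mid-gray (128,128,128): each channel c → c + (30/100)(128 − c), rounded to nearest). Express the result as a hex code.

Per channel, c → c + 0.3(128 − c):
  R: 168 + 0.3×(128−168) = 168 − 12 = 156 → 156
  G: 175 − 14.1 = 160.9 → 161
  B: 147 − 5.7 = 141.3 → 141
rgb(156, 161, 141) = #9CA18D.

#9CA18D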